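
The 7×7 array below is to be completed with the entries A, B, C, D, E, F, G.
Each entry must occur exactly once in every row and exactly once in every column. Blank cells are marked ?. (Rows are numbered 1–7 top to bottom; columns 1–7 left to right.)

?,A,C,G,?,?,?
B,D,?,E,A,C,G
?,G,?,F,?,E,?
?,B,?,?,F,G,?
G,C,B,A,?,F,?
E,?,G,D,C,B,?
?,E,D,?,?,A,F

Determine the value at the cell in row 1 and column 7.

Row 1, column 6: row 1 has {A, C, G} and column 6 has {A, B, C, E, F, G}, leaving only D.
Row 1, column 1: row 1 has {A, C, D, G} and column 1 has {B, E, G}, leaving only F.
Row 2, column 3: row 2 has {A, B, C, D, E, G} and column 3 has {B, C, D, G}, leaving only F.
Row 3, column 3: row 3 has {E, F, G} and column 3 has {B, C, D, F, G}, leaving only A.
Row 4, column 3: row 4 has {B, F, G} and column 3 has {A, B, C, D, F, G}, leaving only E.
Row 4, column 4: row 4 has {B, E, F, G} and column 4 has {A, D, E, F, G}, leaving only C.
Row 6, column 2: row 6 has {B, C, D, E, G} and column 2 has {A, B, C, D, E, G}, leaving only F.
Row 6, column 7: row 6 has {B, C, D, E, F, G} and column 7 has {F, G}, leaving only A.
Row 4, column 7: row 4 has {B, C, E, F, G} and column 7 has {A, F, G}, leaving only D.
Row 4, column 1: row 4 has {B, C, D, E, F, G} and column 1 has {B, E, F, G}, leaving only A.
Row 5, column 7: row 5 has {A, B, C, F, G} and column 7 has {A, D, F, G}, leaving only E.
Row 1 already has {A, C, D, F, G} and column 7 already has {A, D, E, F, G}, so row 1, column 7 must be B.

B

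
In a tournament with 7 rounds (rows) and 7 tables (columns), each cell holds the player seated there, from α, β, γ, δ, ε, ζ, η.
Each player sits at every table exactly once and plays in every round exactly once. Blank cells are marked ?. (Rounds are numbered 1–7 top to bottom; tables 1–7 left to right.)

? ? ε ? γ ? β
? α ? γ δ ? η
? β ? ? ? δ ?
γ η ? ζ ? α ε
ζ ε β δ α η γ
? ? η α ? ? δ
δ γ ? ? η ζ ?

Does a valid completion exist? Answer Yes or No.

No

Round 1, table 6: round 1 together with table 6 already contain {α, β, γ, δ, ε, ζ, η} — every symbol — so nothing can go there. The grid has no valid completion.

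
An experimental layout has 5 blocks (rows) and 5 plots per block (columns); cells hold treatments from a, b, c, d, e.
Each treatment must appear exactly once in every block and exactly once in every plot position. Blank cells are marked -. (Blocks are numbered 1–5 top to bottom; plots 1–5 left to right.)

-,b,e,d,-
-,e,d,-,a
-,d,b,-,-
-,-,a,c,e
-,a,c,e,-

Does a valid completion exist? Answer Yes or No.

Block 4, plot 2: block 4 together with plot 2 already contain {a, b, c, d, e} — every symbol — so nothing can go there. The grid has no valid completion.

No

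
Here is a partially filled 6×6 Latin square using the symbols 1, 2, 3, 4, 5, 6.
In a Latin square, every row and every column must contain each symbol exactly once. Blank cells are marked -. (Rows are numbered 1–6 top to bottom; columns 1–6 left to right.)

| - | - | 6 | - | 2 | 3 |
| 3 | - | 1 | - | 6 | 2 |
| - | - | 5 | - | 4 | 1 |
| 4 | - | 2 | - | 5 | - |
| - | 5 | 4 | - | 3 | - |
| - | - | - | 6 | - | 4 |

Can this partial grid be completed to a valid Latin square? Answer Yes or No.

Row 2, column 2: row 2 has {1, 2, 3, 6} and column 2 has {5}, so it must be 4.
Row 1, column 2: row 1 has {2, 3, 6} and column 2 has {4, 5}, so it must be 1.
Row 1, column 1: row 1 has {1, 2, 3, 6} and column 1 has {3, 4}, so it must be 5.
Row 1, column 4: row 1 has {1, 2, 3, 5, 6} and column 4 has {6}, so it must be 4.
Row 2, column 4: row 2 has {1, 2, 3, 4, 6} and column 4 has {4, 6}, so it must be 5.
Row 4, column 6: row 4 has {2, 4, 5} and column 6 has {1, 2, 3, 4}, so it must be 6.
Now row 5, column 6: row 5 together with column 6 already contain {1, 2, 3, 4, 5, 6} — every symbol — so nothing can go there. The grid has no valid completion.

No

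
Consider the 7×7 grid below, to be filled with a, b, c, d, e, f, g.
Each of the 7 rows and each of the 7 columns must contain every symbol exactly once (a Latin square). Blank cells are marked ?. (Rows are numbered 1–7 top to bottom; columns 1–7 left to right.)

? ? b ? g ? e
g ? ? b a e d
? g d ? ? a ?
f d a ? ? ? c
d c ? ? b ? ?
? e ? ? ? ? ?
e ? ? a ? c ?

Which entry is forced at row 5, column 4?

Row 2, column 2: row 2 has {a, b, d, e, g} and column 2 has {c, d, e, g}, leaving only f.
Row 1, column 2: row 1 has {b, e, g} and column 2 has {c, d, e, f, g}, leaving only a.
Row 1, column 1: row 1 has {a, b, e, g} and column 1 has {d, e, f, g}, leaving only c.
Row 2, column 3: row 2 has {a, b, d, e, f, g} and column 3 has {a, b, d}, leaving only c.
Row 3, column 1: row 3 has {a, d, g} and column 1 has {c, d, e, f, g}, leaving only b.
Row 3, column 7: row 3 has {a, b, d, g} and column 7 has {c, d, e}, leaving only f.
Row 4, column 5: row 4 has {a, c, d, f} and column 5 has {a, b, g}, leaving only e.
Row 3, column 5: row 3 has {a, b, d, f, g} and column 5 has {a, b, e, g}, leaving only c.
Row 3, column 4: row 3 has {a, b, c, d, f, g} and column 4 has {a, b}, leaving only e.
Row 4, column 4: row 4 has {a, c, d, e, f} and column 4 has {a, b, e}, leaving only g.
Row 5 already has {b, c, d} and column 4 already has {a, b, e, g}, so row 5, column 4 must be f.

f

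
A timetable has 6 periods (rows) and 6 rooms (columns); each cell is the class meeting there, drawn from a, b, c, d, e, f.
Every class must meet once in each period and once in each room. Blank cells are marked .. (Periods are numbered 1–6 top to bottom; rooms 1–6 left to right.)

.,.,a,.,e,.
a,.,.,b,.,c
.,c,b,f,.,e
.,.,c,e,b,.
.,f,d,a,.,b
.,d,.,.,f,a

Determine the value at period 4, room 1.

Period 1, room 2: period 1 has {a, e} and room 2 has {c, d, f}, leaving only b.
Period 2, room 2: period 2 has {a, b, c} and room 2 has {b, c, d, f}, leaving only e.
Period 2, room 3: period 2 has {a, b, c, e} and room 3 has {a, b, c, d}, leaving only f.
Period 2, room 5: period 2 has {a, b, c, e, f} and room 5 has {b, e, f}, leaving only d.
Period 3, room 1: period 3 has {b, c, e, f} and room 1 has {a}, leaving only d.
Period 4 already has {b, c, e} and room 1 already has {a, d}, so period 4, room 1 must be f.

f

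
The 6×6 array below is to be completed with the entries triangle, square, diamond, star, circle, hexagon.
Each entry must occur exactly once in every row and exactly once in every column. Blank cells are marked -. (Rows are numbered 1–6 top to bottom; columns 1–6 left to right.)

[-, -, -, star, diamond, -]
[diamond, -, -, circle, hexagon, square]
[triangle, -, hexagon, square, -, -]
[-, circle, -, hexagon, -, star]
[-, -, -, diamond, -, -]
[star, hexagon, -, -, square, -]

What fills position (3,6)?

circle

Row 4, column 1: row 4 has {star, circle, hexagon} and column 1 has {triangle, diamond, star}, leaving only square.
Row 4, column 5: row 4 has {square, star, circle, hexagon} and column 5 has {square, diamond, hexagon}, leaving only triangle.
Row 4, column 3: row 4 has {triangle, square, star, circle, hexagon} and column 3 has {hexagon}, leaving only diamond.
Row 6, column 4: row 6 has {square, star, hexagon} and column 4 has {square, diamond, star, circle, hexagon}, leaving only triangle.
Row 6, column 3: row 6 has {triangle, square, star, hexagon} and column 3 has {diamond, hexagon}, leaving only circle.
Row 6, column 6: row 6 has {triangle, square, star, circle, hexagon} and column 6 has {square, star}, leaving only diamond.
Row 3 already has {triangle, square, hexagon} and column 6 already has {square, diamond, star}, so row 3, column 6 must be circle.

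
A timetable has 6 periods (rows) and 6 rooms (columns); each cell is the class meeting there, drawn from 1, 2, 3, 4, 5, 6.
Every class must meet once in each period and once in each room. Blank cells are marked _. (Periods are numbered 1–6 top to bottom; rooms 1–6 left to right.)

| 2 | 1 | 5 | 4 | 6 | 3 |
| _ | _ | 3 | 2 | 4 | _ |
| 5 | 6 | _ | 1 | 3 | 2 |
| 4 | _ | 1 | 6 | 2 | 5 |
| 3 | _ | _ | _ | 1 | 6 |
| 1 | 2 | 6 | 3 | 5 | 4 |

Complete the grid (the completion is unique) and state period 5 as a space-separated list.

3 4 2 5 1 6

Period 5, room 4: period 5 has {1, 3, 6} and room 4 has {1, 2, 3, 4, 6}, leaving only 5.
Period 5, room 2: period 5 has {1, 3, 5, 6} and room 2 has {1, 2, 6}, leaving only 4.
Period 5, room 3: period 5 has {1, 3, 4, 5, 6} and room 3 has {1, 3, 5, 6}, leaving only 2.
So period 5 reads: 3 4 2 5 1 6.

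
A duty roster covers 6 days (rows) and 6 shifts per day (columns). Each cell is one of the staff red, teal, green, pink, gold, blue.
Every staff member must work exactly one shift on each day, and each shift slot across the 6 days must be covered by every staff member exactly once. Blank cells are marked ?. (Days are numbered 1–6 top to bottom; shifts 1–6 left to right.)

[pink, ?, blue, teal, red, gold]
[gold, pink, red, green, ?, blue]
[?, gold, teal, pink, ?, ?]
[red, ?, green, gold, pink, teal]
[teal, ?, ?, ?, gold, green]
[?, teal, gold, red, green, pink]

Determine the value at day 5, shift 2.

Day 1, shift 2: day 1 has {red, teal, pink, gold, blue} and shift 2 has {teal, pink, gold}, leaving only green.
Day 2, shift 5: day 2 has {red, green, pink, gold, blue} and shift 5 has {red, green, pink, gold}, leaving only teal.
Day 3, shift 5: day 3 has {teal, pink, gold} and shift 5 has {red, teal, green, pink, gold}, leaving only blue.
Day 3, shift 1: day 3 has {teal, pink, gold, blue} and shift 1 has {red, teal, pink, gold}, leaving only green.
Day 3, shift 6: day 3 has {teal, green, pink, gold, blue} and shift 6 has {teal, green, pink, gold, blue}, leaving only red.
Day 4, shift 2: day 4 has {red, teal, green, pink, gold} and shift 2 has {teal, green, pink, gold}, leaving only blue.
Day 5 already has {teal, green, gold} and shift 2 already has {teal, green, pink, gold, blue}, so day 5, shift 2 must be red.

red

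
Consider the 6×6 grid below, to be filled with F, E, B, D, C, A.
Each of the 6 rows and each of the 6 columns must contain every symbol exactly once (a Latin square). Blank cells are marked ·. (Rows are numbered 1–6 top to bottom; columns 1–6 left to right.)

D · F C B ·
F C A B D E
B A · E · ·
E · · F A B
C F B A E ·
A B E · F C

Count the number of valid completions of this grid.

Row 1, column 2: eliminating its row and column leaves {E}.
Row 1, column 6: eliminating its row and column leaves {A}.
Row 3, column 3: eliminating its row and column leaves {D, C}.
Row 3, column 5: eliminating its row and column leaves {C}.
Row 3, column 6: eliminating its row and column leaves {F, D}.
Row 4, column 2: eliminating its row and column leaves {D}.
Row 4, column 3: eliminating its row and column leaves {D, C}.
Row 5, column 6: eliminating its row and column leaves {D}.
Row 6, column 4: eliminating its row and column leaves {D}.
Only one assignment across all blanks avoids any row or column repeat, giving 1 completion.

1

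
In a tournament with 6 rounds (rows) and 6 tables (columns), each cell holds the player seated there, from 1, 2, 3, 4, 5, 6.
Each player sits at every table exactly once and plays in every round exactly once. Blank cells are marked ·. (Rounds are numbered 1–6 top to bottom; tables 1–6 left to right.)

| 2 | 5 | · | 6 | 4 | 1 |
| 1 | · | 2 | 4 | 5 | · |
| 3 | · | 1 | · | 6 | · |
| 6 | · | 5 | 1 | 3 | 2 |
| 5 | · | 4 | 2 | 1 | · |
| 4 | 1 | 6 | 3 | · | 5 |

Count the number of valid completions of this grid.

2

Round 1, table 3: eliminating its round and table leaves {3}.
Round 2, table 2: eliminating its round and table leaves {3, 6}.
Round 2, table 6: eliminating its round and table leaves {3, 6}.
Round 3, table 2: eliminating its round and table leaves {2, 4}.
Round 3, table 4: eliminating its round and table leaves {5}.
Round 3, table 6: eliminating its round and table leaves {4}.
Round 4, table 2: eliminating its round and table leaves {4}.
Round 5, table 2: eliminating its round and table leaves {3, 6}.
Round 5, table 6: eliminating its round and table leaves {3, 6}.
Round 6, table 5: eliminating its round and table leaves {2}.
Enumerating the assignments across these blanks that avoid any round or table repeat gives 2 completions.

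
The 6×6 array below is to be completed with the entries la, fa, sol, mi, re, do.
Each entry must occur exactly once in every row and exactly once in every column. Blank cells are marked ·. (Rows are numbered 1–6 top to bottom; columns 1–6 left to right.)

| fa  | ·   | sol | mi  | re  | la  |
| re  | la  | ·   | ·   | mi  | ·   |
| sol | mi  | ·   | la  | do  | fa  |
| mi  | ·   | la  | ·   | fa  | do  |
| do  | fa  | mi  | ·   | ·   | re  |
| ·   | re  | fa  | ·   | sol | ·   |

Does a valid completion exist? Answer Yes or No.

Yes

No row or column among the givens repeats a symbol, and propagating forced cells runs into no contradiction.
One valid completion exists (for instance, fa do sol mi re la / re la do fa mi sol / sol mi re la do fa / mi sol la re fa do / do fa mi sol la re / la re fa do sol mi).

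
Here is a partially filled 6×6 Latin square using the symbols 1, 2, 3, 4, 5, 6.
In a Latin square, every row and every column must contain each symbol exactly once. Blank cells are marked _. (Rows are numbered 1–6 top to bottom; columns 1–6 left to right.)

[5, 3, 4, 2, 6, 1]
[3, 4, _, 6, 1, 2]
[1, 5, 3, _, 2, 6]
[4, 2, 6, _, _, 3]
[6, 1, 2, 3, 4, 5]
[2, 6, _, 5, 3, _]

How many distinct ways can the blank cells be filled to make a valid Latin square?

1

Row 2, column 3: eliminating its row and column leaves {5}.
Row 3, column 4: eliminating its row and column leaves {4}.
Row 4, column 4: eliminating its row and column leaves {1}.
Row 4, column 5: eliminating its row and column leaves {5}.
Row 6, column 3: eliminating its row and column leaves {1}.
Row 6, column 6: eliminating its row and column leaves {4}.
Only one assignment across all blanks avoids any row or column repeat, giving 1 completion.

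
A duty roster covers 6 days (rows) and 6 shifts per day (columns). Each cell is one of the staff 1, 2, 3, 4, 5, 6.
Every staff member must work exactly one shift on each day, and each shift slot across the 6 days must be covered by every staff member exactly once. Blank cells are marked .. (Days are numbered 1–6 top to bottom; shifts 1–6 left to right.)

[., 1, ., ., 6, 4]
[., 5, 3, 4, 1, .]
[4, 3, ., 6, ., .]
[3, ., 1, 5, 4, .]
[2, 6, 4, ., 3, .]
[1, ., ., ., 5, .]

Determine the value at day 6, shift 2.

4

Day 1, shift 1: day 1 has {1, 4, 6} and shift 1 has {1, 2, 3, 4}, leaving only 5.
Day 1, shift 3: day 1 has {1, 4, 5, 6} and shift 3 has {1, 3, 4}, leaving only 2.
Day 1, shift 4: day 1 has {1, 2, 4, 5, 6} and shift 4 has {4, 5, 6}, leaving only 3.
Day 2, shift 1: day 2 has {1, 3, 4, 5} and shift 1 has {1, 2, 3, 4, 5}, leaving only 6.
Day 2, shift 6: day 2 has {1, 3, 4, 5, 6} and shift 6 has {4}, leaving only 2.
Day 3, shift 3: day 3 has {3, 4, 6} and shift 3 has {1, 2, 3, 4}, leaving only 5.
Day 3, shift 5: day 3 has {3, 4, 5, 6} and shift 5 has {1, 3, 4, 5, 6}, leaving only 2.
Day 3, shift 6: day 3 has {2, 3, 4, 5, 6} and shift 6 has {2, 4}, leaving only 1.
Day 4, shift 2: day 4 has {1, 3, 4, 5} and shift 2 has {1, 3, 5, 6}, leaving only 2.
Day 6 already has {1, 5} and shift 2 already has {1, 2, 3, 5, 6}, so day 6, shift 2 must be 4.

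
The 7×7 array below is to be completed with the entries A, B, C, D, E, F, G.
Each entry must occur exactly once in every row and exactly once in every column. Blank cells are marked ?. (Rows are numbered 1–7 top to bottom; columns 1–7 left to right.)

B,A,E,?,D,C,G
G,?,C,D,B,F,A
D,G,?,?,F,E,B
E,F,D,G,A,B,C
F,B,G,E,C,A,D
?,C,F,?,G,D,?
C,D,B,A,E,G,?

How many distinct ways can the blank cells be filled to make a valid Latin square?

1

Row 1, column 4: eliminating its row and column leaves {F}.
Row 2, column 2: eliminating its row and column leaves {E}.
Row 3, column 3: eliminating its row and column leaves {A}.
Row 3, column 4: eliminating its row and column leaves {C}.
Row 6, column 1: eliminating its row and column leaves {A}.
Row 6, column 4: eliminating its row and column leaves {B}.
Row 6, column 7: eliminating its row and column leaves {E}.
Row 7, column 7: eliminating its row and column leaves {F}.
Only one assignment across all blanks avoids any row or column repeat, giving 1 completion.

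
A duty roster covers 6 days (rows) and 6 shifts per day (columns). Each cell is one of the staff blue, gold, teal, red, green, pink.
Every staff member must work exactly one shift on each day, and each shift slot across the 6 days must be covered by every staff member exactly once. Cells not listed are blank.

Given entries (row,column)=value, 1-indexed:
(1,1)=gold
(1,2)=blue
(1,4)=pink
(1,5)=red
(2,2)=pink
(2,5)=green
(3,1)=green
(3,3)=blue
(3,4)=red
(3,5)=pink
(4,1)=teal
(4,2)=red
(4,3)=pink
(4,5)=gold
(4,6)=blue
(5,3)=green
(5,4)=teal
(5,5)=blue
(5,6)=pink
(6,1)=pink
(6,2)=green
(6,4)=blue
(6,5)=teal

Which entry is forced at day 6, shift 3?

Day 1, shift 3: day 1 has {blue, gold, red, pink} and shift 3 has {blue, green, pink}, leaving only teal.
Day 1, shift 6: day 1 has {blue, gold, teal, red, pink} and shift 6 has {blue, pink}, leaving only green.
Day 2, shift 4: day 2 has {green, pink} and shift 4 has {blue, teal, red, pink}, leaving only gold.
Day 2, shift 3: day 2 has {gold, green, pink} and shift 3 has {blue, teal, green, pink}, leaving only red.
Day 6 already has {blue, teal, green, pink} and shift 3 already has {blue, teal, red, green, pink}, so day 6, shift 3 must be gold.

gold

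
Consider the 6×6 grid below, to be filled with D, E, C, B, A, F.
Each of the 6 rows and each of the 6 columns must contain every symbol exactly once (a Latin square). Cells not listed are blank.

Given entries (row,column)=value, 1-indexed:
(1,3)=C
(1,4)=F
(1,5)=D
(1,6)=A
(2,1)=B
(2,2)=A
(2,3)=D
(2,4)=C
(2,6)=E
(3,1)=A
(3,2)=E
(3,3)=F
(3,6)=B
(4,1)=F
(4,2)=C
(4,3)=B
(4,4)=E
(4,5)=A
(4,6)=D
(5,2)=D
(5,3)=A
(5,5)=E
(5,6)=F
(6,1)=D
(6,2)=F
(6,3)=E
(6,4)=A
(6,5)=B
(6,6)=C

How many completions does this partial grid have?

1

Row 1, column 1: eliminating its row and column leaves {E}.
Row 1, column 2: eliminating its row and column leaves {B}.
Row 2, column 5: eliminating its row and column leaves {F}.
Row 3, column 4: eliminating its row and column leaves {D}.
Row 3, column 5: eliminating its row and column leaves {C}.
Row 5, column 1: eliminating its row and column leaves {C}.
Row 5, column 4: eliminating its row and column leaves {B}.
Only one assignment across all blanks avoids any row or column repeat, giving 1 completion.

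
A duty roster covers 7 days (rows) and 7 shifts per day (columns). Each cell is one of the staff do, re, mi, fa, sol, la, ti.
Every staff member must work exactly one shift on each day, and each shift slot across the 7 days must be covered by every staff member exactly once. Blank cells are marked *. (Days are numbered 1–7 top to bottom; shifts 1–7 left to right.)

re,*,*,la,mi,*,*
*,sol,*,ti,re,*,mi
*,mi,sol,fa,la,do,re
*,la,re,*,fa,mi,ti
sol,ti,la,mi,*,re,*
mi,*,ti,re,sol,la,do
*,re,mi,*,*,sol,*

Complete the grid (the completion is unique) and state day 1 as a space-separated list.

Day 2, shift 6: day 2 has {re, mi, sol, ti} and shift 6 has {do, re, mi, sol, la}, leaving only fa.
Day 1, shift 6: day 1 has {re, mi, la} and shift 6 has {do, re, mi, fa, sol, la}, leaving only ti.
Day 2, shift 3: day 2 has {re, mi, fa, sol, ti} and shift 3 has {re, mi, sol, la, ti}, leaving only do.
Day 1, shift 3: day 1 has {re, mi, la, ti} and shift 3 has {do, re, mi, sol, la, ti}, leaving only fa.
Day 1, shift 2: day 1 has {re, mi, fa, la, ti} and shift 2 has {re, mi, sol, la, ti}, leaving only do.
Day 1, shift 7: day 1 has {do, re, mi, fa, la, ti} and shift 7 has {do, re, mi, ti}, leaving only sol.
So day 1 reads: re do fa la mi ti sol.

re do fa la mi ti sol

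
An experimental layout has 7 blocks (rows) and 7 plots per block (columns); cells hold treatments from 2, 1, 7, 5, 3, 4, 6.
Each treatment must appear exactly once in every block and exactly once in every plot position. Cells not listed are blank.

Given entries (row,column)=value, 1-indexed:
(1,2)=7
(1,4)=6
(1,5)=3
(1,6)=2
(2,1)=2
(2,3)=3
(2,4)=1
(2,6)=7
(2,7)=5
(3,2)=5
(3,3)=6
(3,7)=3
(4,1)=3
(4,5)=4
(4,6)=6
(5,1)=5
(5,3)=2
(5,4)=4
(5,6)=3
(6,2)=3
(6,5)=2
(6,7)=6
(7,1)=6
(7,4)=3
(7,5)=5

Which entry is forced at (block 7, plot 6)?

Block 2, plot 5: block 2 has {2, 1, 7, 5, 3} and plot 5 has {2, 5, 3, 4}, leaving only 6.
Block 2, plot 2: block 2 has {2, 1, 7, 5, 3, 6} and plot 2 has {7, 5, 3}, leaving only 4.
Block 7, plot 6 is narrowed to {1, 4}.
If it were 4, then block 6, plot 6 would be left with no valid symbol.
So block 7, plot 6 must be 1.

1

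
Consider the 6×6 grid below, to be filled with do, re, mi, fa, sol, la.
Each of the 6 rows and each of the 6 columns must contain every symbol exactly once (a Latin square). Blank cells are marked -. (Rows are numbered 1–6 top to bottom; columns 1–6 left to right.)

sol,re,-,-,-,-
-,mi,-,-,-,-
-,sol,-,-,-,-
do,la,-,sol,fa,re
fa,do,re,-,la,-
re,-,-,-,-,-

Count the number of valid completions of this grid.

16

Row 1, column 3: eliminating its row and column leaves {do, mi, fa, la}.
Row 1, column 4: eliminating its row and column leaves {do, mi, fa, la}.
Row 1, column 5: eliminating its row and column leaves {do, mi}.
Row 1, column 6: eliminating its row and column leaves {do, mi, fa, la}.
Row 2, column 1: eliminating its row and column leaves {la}.
Row 2, column 3: eliminating its row and column leaves {do, fa, sol, la}.
Row 2, column 4: eliminating its row and column leaves {do, re, fa, la}.
Row 2, column 5: eliminating its row and column leaves {do, re, sol}.
Row 2, column 6: eliminating its row and column leaves {do, fa, sol, la}.
Row 3, column 1: eliminating its row and column leaves {mi, la}.
Row 3, column 3: eliminating its row and column leaves {do, mi, fa, la}.
Row 3, column 4: eliminating its row and column leaves {do, re, mi, fa, la}.
Row 3, column 5: eliminating its row and column leaves {do, re, mi}.
Row 3, column 6: eliminating its row and column leaves {do, mi, fa, la}.
Row 4, column 3: eliminating its row and column leaves {mi}.
Row 5, column 4: eliminating its row and column leaves {mi}.
Row 5, column 6: eliminating its row and column leaves {mi, sol}.
Row 6, column 2: eliminating its row and column leaves {fa}.
Row 6, column 3: eliminating its row and column leaves {do, mi, fa, sol, la}.
Row 6, column 4: eliminating its row and column leaves {do, mi, fa, la}.
Row 6, column 5: eliminating its row and column leaves {do, mi, sol}.
Row 6, column 6: eliminating its row and column leaves {do, mi, fa, sol, la}.
Enumerating the assignments across these blanks that avoid any row or column repeat gives 16 completions.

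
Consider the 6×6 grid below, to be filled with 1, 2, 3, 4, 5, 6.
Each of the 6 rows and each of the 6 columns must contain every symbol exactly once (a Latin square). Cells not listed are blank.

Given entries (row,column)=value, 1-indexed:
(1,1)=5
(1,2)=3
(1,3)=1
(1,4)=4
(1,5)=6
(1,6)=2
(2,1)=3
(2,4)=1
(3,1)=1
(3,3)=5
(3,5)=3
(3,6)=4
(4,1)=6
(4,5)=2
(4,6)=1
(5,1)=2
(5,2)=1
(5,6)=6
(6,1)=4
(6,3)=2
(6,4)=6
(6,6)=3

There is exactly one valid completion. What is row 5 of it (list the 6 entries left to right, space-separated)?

Row 2, column 6: row 2 has {1, 3} and column 6 has {1, 2, 3, 4, 6}, leaving only 5.
Row 2, column 5: row 2 has {1, 3, 5} and column 5 has {2, 3, 6}, leaving only 4.
Row 5, column 5: row 5 has {1, 2, 6} and column 5 has {2, 3, 4, 6}, leaving only 5.
Row 5, column 4: row 5 has {1, 2, 5, 6} and column 4 has {1, 4, 6}, leaving only 3.
Row 5, column 3: row 5 has {1, 2, 3, 5, 6} and column 3 has {1, 2, 5}, leaving only 4.
So row 5 reads: 2 1 4 3 5 6.

2 1 4 3 5 6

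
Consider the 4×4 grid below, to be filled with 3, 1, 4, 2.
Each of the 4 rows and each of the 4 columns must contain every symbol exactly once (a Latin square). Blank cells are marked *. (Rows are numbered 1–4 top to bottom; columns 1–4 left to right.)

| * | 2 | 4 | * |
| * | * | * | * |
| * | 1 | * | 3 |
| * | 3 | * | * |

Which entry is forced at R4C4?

Row 1, column 4: row 1 has {4, 2} and column 4 has {3}, leaving only 1.
Row 1, column 1: row 1 has {1, 4, 2} and column 1 has {}, leaving only 3.
Row 2, column 2: row 2 has {} and column 2 has {3, 1, 2}, leaving only 4.
Row 2, column 4: row 2 has {4} and column 4 has {3, 1}, leaving only 2.
Row 4 already has {3} and column 4 already has {3, 1, 2}, so row 4, column 4 must be 4.

4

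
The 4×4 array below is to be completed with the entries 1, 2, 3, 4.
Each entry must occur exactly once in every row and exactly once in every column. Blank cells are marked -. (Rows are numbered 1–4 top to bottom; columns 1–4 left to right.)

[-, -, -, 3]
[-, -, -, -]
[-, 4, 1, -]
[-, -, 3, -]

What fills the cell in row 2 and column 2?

3

Row 3, column 4: row 3 has {1, 4} and column 4 has {3}, leaving only 2.
Row 3, column 1: row 3 has {1, 2, 4} and column 1 has {}, leaving only 3.
Row 2, column 2 is narrowed to {1, 2, 3}.
If it were 1, then row 4, column 2 would be left with no valid symbol.
If it were 2, then row 4, column 2 would be left with no valid symbol.
So row 2, column 2 must be 3.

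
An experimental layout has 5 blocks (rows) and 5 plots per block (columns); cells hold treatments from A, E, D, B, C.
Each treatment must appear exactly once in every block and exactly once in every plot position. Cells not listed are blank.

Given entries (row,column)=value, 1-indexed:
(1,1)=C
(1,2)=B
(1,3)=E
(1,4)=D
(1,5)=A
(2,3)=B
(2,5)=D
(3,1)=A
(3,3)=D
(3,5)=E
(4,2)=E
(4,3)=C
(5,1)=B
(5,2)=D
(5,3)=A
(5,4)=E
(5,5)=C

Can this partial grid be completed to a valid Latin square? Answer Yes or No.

No block or plot among the givens repeats a symbol, and propagating forced cells runs into no contradiction.
One valid completion exists (for instance, C B E D A / E A B C D / A C D B E / D E C A B / B D A E C).

Yes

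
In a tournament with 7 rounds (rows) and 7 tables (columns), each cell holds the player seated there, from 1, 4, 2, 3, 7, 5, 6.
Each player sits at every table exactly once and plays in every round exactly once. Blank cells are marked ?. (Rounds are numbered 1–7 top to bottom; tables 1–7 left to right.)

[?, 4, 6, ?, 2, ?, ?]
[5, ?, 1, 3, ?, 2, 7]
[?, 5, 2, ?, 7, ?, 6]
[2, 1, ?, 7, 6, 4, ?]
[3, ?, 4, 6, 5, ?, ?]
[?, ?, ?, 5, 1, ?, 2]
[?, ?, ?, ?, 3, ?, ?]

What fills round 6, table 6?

6

Round 1, table 4: round 1 has {4, 2, 6} and table 4 has {3, 7, 5, 6}, leaving only 1.
Round 1, table 1: round 1 has {1, 4, 2, 6} and table 1 has {2, 3, 5}, leaving only 7.
Round 2, table 2: round 2 has {1, 2, 3, 7, 5} and table 2 has {1, 4, 5}, leaving only 6.
Round 2, table 5: round 2 has {1, 2, 3, 7, 5, 6} and table 5 has {1, 2, 3, 7, 5, 6}, leaving only 4.
Round 3, table 4: round 3 has {2, 7, 5, 6} and table 4 has {1, 3, 7, 5, 6}, leaving only 4.
Round 3, table 1: round 3 has {4, 2, 7, 5, 6} and table 1 has {2, 3, 7, 5}, leaving only 1.
Round 3, table 6: round 3 has {1, 4, 2, 7, 5, 6} and table 6 has {4, 2}, leaving only 3.
Round 1, table 6: round 1 has {1, 4, 2, 7, 6} and table 6 has {4, 2, 3}, leaving only 5.
Round 1, table 7: round 1 has {1, 4, 2, 7, 5, 6} and table 7 has {2, 7, 6}, leaving only 3.
Round 4, table 7: round 4 has {1, 4, 2, 7, 6} and table 7 has {2, 3, 7, 6}, leaving only 5.
Round 4, table 3: round 4 has {1, 4, 2, 7, 5, 6} and table 3 has {1, 4, 2, 6}, leaving only 3.
Round 5, table 7: round 5 has {4, 3, 5, 6} and table 7 has {2, 3, 7, 5, 6}, leaving only 1.
Round 5, table 6: round 5 has {1, 4, 3, 5, 6} and table 6 has {4, 2, 3, 5}, leaving only 7.
Round 6 already has {1, 2, 5} and table 6 already has {4, 2, 3, 7, 5}, so round 6, table 6 must be 6.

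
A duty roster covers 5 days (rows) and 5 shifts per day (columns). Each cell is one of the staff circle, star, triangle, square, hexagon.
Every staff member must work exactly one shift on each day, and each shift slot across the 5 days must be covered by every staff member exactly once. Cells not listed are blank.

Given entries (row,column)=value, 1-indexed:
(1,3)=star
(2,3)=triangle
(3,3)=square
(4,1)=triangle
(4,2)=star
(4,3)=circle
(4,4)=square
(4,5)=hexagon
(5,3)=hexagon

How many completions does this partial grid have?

56

Day 1, shift 1: eliminating its day and shift leaves {circle, square, hexagon}.
Day 1, shift 2: eliminating its day and shift leaves {circle, triangle, square, hexagon}.
Day 1, shift 4: eliminating its day and shift leaves {circle, triangle, hexagon}.
Day 1, shift 5: eliminating its day and shift leaves {circle, triangle, square}.
Day 2, shift 1: eliminating its day and shift leaves {circle, star, square, hexagon}.
Day 2, shift 2: eliminating its day and shift leaves {circle, square, hexagon}.
Day 2, shift 4: eliminating its day and shift leaves {circle, star, hexagon}.
Day 2, shift 5: eliminating its day and shift leaves {circle, star, square}.
Day 3, shift 1: eliminating its day and shift leaves {circle, star, hexagon}.
Day 3, shift 2: eliminating its day and shift leaves {circle, triangle, hexagon}.
Day 3, shift 4: eliminating its day and shift leaves {circle, star, triangle, hexagon}.
Day 3, shift 5: eliminating its day and shift leaves {circle, star, triangle}.
Day 5, shift 1: eliminating its day and shift leaves {circle, star, square}.
Day 5, shift 2: eliminating its day and shift leaves {circle, triangle, square}.
Day 5, shift 4: eliminating its day and shift leaves {circle, star, triangle}.
Day 5, shift 5: eliminating its day and shift leaves {circle, star, triangle, square}.
Enumerating the assignments across these blanks that avoid any day or shift repeat gives 56 completions.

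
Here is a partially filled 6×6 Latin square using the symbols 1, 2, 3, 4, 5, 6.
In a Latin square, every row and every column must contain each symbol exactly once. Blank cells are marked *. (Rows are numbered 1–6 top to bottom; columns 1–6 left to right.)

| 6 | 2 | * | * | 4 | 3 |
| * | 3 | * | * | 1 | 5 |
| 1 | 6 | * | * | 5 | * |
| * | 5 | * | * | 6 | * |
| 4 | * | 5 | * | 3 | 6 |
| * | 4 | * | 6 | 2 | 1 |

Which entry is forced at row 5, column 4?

Row 1, column 3: row 1 has {2, 3, 4, 6} and column 3 has {5}, leaving only 1.
Row 1, column 4: row 1 has {1, 2, 3, 4, 6} and column 4 has {6}, leaving only 5.
Row 2, column 1: row 2 has {1, 3, 5} and column 1 has {1, 4, 6}, leaving only 2.
Row 2, column 4: row 2 has {1, 2, 3, 5} and column 4 has {5, 6}, leaving only 4.
Row 2, column 3: row 2 has {1, 2, 3, 4, 5} and column 3 has {1, 5}, leaving only 6.
Row 4, column 1: row 4 has {5, 6} and column 1 has {1, 2, 4, 6}, leaving only 3.
Row 5, column 2: row 5 has {3, 4, 5, 6} and column 2 has {2, 3, 4, 5, 6}, leaving only 1.
Row 5 already has {1, 3, 4, 5, 6} and column 4 already has {4, 5, 6}, so row 5, column 4 must be 2.

2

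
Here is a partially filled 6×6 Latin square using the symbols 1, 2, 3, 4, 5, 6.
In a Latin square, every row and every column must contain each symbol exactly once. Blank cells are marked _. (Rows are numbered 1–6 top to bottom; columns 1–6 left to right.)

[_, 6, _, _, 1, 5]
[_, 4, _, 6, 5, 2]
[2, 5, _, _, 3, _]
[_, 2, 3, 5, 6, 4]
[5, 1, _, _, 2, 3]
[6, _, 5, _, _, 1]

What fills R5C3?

Row 2, column 3: row 2 has {2, 4, 5, 6} and column 3 has {3, 5}, leaving only 1.
Row 2, column 1: row 2 has {1, 2, 4, 5, 6} and column 1 has {2, 5, 6}, leaving only 3.
Row 1, column 1: row 1 has {1, 5, 6} and column 1 has {2, 3, 5, 6}, leaving only 4.
Row 1, column 3: row 1 has {1, 4, 5, 6} and column 3 has {1, 3, 5}, leaving only 2.
Row 1, column 4: row 1 has {1, 2, 4, 5, 6} and column 4 has {5, 6}, leaving only 3.
Row 3, column 6: row 3 has {2, 3, 5} and column 6 has {1, 2, 3, 4, 5}, leaving only 6.
Row 3, column 3: row 3 has {2, 3, 5, 6} and column 3 has {1, 2, 3, 5}, leaving only 4.
Row 5 already has {1, 2, 3, 5} and column 3 already has {1, 2, 3, 4, 5}, so row 5, column 3 must be 6.

6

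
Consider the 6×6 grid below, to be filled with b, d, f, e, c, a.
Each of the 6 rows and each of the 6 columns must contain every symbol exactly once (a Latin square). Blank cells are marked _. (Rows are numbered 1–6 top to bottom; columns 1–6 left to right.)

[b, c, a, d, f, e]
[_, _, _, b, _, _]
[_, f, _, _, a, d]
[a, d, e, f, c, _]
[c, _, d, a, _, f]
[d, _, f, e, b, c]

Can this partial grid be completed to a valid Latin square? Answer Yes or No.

Yes

No row or column among the givens repeats a symbol, and propagating forced cells runs into no contradiction.
One valid completion exists (for instance, b c a d f e / f e c b d a / e f b c a d / a d e f c b / c b d a e f / d a f e b c).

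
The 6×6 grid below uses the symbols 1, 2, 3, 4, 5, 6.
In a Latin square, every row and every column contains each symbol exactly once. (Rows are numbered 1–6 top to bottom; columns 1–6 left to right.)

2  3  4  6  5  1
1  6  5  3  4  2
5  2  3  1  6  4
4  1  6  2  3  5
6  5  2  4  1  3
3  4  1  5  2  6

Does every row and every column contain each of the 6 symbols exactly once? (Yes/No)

Yes

Each row is a permutation of the 6 symbols, and so is each column.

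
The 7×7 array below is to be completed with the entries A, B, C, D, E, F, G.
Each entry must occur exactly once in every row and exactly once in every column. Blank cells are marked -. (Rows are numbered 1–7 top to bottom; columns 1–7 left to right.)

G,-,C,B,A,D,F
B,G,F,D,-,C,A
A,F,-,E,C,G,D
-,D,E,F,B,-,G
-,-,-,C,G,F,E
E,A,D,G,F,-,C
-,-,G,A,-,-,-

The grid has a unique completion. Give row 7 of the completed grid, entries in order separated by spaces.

Row 7, column 7: row 7 has {A, G} and column 7 has {A, C, D, E, F, G}, leaving only B.
Row 7, column 6: row 7 has {A, B, G} and column 6 has {C, D, F, G}, leaving only E.
Row 7, column 2: row 7 has {A, B, E, G} and column 2 has {A, D, F, G}, leaving only C.
Row 7, column 5: row 7 has {A, B, C, E, G} and column 5 has {A, B, C, F, G}, leaving only D.
Row 7, column 1: row 7 has {A, B, C, D, E, G} and column 1 has {A, B, E, G}, leaving only F.
So row 7 reads: F C G A D E B.

F C G A D E B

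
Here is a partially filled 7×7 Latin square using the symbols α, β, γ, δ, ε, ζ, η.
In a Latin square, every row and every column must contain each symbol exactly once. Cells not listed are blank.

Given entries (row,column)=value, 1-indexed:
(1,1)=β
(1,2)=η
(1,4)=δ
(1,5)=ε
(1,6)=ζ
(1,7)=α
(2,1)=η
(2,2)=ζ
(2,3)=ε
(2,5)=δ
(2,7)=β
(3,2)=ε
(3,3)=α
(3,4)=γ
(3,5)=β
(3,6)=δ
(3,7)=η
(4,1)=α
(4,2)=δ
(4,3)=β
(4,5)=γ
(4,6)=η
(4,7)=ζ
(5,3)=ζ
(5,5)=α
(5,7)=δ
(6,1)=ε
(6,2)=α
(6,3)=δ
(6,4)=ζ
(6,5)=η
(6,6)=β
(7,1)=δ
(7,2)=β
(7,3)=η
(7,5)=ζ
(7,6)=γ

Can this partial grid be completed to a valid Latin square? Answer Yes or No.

Row 1, column 3: row 1 has {α, β, δ, ε, ζ, η} and column 3 has {α, β, δ, ε, ζ, η}, so it must be γ.
Row 2, column 4: row 2 has {β, δ, ε, ζ, η} and column 4 has {γ, δ, ζ}, so it must be α.
Now row 2, column 6: row 2 together with column 6 already contain {α, β, γ, δ, ε, ζ, η} — every symbol — so nothing can go there. The grid has no valid completion.

No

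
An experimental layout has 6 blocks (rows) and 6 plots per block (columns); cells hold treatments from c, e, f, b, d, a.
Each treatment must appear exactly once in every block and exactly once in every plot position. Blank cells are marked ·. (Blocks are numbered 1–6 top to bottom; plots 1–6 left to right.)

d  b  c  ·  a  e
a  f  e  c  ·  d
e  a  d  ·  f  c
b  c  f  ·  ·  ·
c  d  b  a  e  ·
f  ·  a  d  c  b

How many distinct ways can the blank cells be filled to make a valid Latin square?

1

Block 1, plot 4: eliminating its block and plot leaves {f}.
Block 2, plot 5: eliminating its block and plot leaves {b}.
Block 3, plot 4: eliminating its block and plot leaves {b}.
Block 4, plot 4: eliminating its block and plot leaves {e}.
Block 4, plot 5: eliminating its block and plot leaves {d}.
Block 4, plot 6: eliminating its block and plot leaves {a}.
Block 5, plot 6: eliminating its block and plot leaves {f}.
Block 6, plot 2: eliminating its block and plot leaves {e}.
Only one assignment across all blanks avoids any block or plot repeat, giving 1 completion.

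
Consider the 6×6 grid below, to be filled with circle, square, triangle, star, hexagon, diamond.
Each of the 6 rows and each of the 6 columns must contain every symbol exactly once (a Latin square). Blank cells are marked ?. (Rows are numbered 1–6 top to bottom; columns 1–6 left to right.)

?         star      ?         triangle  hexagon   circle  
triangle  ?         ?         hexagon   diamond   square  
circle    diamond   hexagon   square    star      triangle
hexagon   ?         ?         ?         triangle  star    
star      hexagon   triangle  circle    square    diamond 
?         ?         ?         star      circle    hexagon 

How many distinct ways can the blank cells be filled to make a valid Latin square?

Row 1, column 1: eliminating its row and column leaves {square, diamond}.
Row 1, column 3: eliminating its row and column leaves {square, diamond}.
Row 2, column 2: eliminating its row and column leaves {circle}.
Row 2, column 3: eliminating its row and column leaves {circle, star}.
Row 4, column 2: eliminating its row and column leaves {circle, square}.
Row 4, column 3: eliminating its row and column leaves {circle, square, diamond}.
Row 4, column 4: eliminating its row and column leaves {diamond}.
Row 6, column 1: eliminating its row and column leaves {square, diamond}.
Row 6, column 2: eliminating its row and column leaves {square, triangle}.
Row 6, column 3: eliminating its row and column leaves {square, diamond}.
Enumerating the assignments across these blanks that avoid any row or column repeat gives 2 completions.

2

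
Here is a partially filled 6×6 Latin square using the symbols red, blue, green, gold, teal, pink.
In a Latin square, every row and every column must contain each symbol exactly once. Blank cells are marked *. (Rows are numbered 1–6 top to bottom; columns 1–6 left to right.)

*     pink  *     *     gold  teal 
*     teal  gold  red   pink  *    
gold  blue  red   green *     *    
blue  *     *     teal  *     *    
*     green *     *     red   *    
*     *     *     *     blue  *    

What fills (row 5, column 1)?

teal

Row 1, column 4: row 1 has {gold, teal, pink} and column 4 has {red, green, teal}, leaving only blue.
Row 1, column 3: row 1 has {blue, gold, teal, pink} and column 3 has {red, gold}, leaving only green.
Row 1, column 1: row 1 has {blue, green, gold, teal, pink} and column 1 has {blue, gold}, leaving only red.
Row 2, column 1: row 2 has {red, gold, teal, pink} and column 1 has {red, blue, gold}, leaving only green.
Row 2, column 6: row 2 has {red, green, gold, teal, pink} and column 6 has {teal}, leaving only blue.
Row 3, column 5: row 3 has {red, blue, green, gold} and column 5 has {red, blue, gold, pink}, leaving only teal.
Row 3, column 6: row 3 has {red, blue, green, gold, teal} and column 6 has {blue, teal}, leaving only pink.
Row 4, column 3: row 4 has {blue, teal} and column 3 has {red, green, gold}, leaving only pink.
Row 4, column 5: row 4 has {blue, teal, pink} and column 5 has {red, blue, gold, teal, pink}, leaving only green.
Row 5, column 6: row 5 has {red, green} and column 6 has {blue, teal, pink}, leaving only gold.
Row 4, column 6: row 4 has {blue, green, teal, pink} and column 6 has {blue, gold, teal, pink}, leaving only red.
Row 4, column 2: row 4 has {red, blue, green, teal, pink} and column 2 has {blue, green, teal, pink}, leaving only gold.
Row 5, column 4: row 5 has {red, green, gold} and column 4 has {red, blue, green, teal}, leaving only pink.
Row 5 already has {red, green, gold, pink} and column 1 already has {red, blue, green, gold}, so row 5, column 1 must be teal.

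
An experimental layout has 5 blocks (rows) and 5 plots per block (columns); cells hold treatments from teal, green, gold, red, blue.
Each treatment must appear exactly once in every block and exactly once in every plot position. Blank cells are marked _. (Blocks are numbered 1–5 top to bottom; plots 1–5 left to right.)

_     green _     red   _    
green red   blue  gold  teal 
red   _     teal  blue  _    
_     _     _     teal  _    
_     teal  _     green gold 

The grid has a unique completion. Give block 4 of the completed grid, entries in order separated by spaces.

Block 1, plot 3: block 1 has {green, red} and plot 3 has {teal, blue}, leaving only gold.
Block 1, plot 5: block 1 has {green, gold, red} and plot 5 has {teal, gold}, leaving only blue.
Block 1, plot 1: block 1 has {green, gold, red, blue} and plot 1 has {green, red}, leaving only teal.
Block 3, plot 2: block 3 has {teal, red, blue} and plot 2 has {teal, green, red}, leaving only gold.
Block 4, plot 2: block 4 has {teal} and plot 2 has {teal, green, gold, red}, leaving only blue.
Block 4, plot 1: block 4 has {teal, blue} and plot 1 has {teal, green, red}, leaving only gold.
Block 3, plot 5: block 3 has {teal, gold, red, blue} and plot 5 has {teal, gold, blue}, leaving only green.
Block 4, plot 5: block 4 has {teal, gold, blue} and plot 5 has {teal, green, gold, blue}, leaving only red.
Block 4, plot 3: block 4 has {teal, gold, red, blue} and plot 3 has {teal, gold, blue}, leaving only green.
So block 4 reads: gold blue green teal red.

gold blue green teal red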